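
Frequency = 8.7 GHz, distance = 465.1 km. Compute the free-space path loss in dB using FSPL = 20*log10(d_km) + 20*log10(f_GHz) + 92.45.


20*log10(465.1) = 53.35
20*log10(8.7) = 18.79
FSPL = 164.6 dB

164.6 dB


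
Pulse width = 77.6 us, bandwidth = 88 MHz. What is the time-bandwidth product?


TBP = 77.6 * 88 = 6828.8

6828.8


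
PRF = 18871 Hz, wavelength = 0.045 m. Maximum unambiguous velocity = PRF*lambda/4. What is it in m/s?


V_ua = 18871 * 0.045 / 4 = 212.3 m/s

212.3 m/s


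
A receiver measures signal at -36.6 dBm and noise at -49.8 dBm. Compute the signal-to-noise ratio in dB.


SNR = -36.6 - (-49.8) = 13.2 dB

13.2 dB


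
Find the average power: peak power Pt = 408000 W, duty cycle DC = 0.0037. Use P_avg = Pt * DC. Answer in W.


P_avg = 408000 * 0.0037 = 1509.6 W

1509.6 W


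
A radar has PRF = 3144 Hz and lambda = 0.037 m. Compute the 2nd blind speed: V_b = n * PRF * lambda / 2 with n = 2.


V_blind = 2 * 3144 * 0.037 / 2 = 116.3 m/s

116.3 m/s


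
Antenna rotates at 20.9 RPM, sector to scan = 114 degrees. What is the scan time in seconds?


t = 114 / (20.9 * 360) * 60 = 0.91 s

0.91 s


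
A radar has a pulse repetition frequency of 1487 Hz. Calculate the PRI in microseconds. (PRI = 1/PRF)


PRI = 1/1487 = 0.000672495 s = 672.5 us

672.5 us


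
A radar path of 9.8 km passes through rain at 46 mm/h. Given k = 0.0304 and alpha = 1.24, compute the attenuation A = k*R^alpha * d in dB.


gamma = 0.0304 * 46^1.24 = 3.505043 dB/km
A = 3.505043 * 9.8 = 34.35 dB

34.35 dB


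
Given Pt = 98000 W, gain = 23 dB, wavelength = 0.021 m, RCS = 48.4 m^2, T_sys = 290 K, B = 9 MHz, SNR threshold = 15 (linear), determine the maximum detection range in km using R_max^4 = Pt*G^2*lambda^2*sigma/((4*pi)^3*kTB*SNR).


G_lin = 10^(23/10) = 199.526231
R^4 = 98000 * 199.526231^2 * 0.021^2 * 48.4 / ((4*pi)^3 * 1.38e-23 * 290 * 9000000.0 * 15)
R^4 = 7.76729e16 m^4
R_max = (7.76729e16)^(1/4) = 16694.3 m = 16.7 km

16.7 km


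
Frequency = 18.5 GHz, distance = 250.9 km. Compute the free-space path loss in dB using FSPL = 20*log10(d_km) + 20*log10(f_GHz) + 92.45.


20*log10(250.9) = 47.99
20*log10(18.5) = 25.34
FSPL = 165.8 dB

165.8 dB


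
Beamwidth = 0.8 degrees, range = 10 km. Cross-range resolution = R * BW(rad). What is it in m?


BW_rad = 0.013962634
CR = 10000 * 0.013962634 = 139.6 m

139.6 m


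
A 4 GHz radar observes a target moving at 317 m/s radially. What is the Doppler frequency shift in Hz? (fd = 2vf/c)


fd = 2 * 317 * 4000000000.0 / 3e8 = 8453.3 Hz

8453.3 Hz


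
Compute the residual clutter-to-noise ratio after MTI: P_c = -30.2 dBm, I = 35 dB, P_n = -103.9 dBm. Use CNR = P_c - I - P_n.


CNR = -30.2 - 35 - (-103.9) = 38.7 dB

38.7 dB


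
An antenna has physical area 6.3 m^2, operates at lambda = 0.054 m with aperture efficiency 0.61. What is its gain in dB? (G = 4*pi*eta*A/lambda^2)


G_linear = 4*pi*0.61*6.3/0.054^2 = 16561.24
G_dB = 10*log10(16561.24) = 42.2 dB

42.2 dB


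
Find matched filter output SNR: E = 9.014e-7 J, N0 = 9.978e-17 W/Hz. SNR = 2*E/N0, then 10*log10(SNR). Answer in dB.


SNR_lin = 2 * 9.014e-7 / 9.978e-17 = 1.807e10
SNR_dB = 10*log10(1.807e10) = 102.6 dB

102.6 dB


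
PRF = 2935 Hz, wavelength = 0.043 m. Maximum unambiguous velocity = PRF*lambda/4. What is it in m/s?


V_ua = 2935 * 0.043 / 4 = 31.6 m/s

31.6 m/s


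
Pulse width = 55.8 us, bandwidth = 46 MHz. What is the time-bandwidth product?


TBP = 55.8 * 46 = 2566.8

2566.8


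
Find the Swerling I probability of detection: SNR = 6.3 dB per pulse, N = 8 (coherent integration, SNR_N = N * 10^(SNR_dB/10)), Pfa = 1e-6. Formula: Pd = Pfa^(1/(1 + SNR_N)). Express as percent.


SNR_lin = 10^(6.3/10) = 4.2658
SNR_N = 8 * 4.2658 = 34.1264
1/(1 + SNR_N) = 1/35.1264 = 0.0284686
Pd = (1e-6)^0.0284686 = 0.67482
Pd = 67.5%

67.5%


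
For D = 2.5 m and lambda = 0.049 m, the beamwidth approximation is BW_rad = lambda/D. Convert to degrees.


BW_rad = 0.049 / 2.5 = 0.0196
BW_deg = 1.12 degrees

1.12 degrees


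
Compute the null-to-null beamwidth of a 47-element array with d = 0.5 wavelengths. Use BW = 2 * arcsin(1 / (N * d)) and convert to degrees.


1/(N*d) = 1/(47*0.5) = 0.042553
BW = 2*arcsin(0.042553) = 4.9 degrees

4.9 degrees


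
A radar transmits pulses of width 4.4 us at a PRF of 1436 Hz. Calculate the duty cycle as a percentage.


DC = 4.4e-6 * 1436 * 100 = 0.63%

0.63%


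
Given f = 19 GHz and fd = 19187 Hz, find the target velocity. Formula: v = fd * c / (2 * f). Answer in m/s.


v = 19187 * 3e8 / (2 * 19000000000.0) = 151.5 m/s

151.5 m/s


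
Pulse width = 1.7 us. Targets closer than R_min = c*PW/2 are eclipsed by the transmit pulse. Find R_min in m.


R_min = 3e8 * 1.7e-6 / 2 = 255.0 m

255.0 m


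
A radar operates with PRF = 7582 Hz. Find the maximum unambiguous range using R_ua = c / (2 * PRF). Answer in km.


R_ua = 3e8 / (2 * 7582) = 19783.7 m = 19.8 km

19.8 km


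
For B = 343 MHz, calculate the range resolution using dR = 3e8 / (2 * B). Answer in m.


dR = 3e8 / (2 * 343000000.0) = 0.44 m

0.44 m


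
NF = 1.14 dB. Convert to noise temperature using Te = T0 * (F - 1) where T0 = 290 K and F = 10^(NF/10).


NF_lin = 10^(1.14/10) = 1.30017
Te = 290 * (1.30017 - 1) = 87.0 K

87.0 K


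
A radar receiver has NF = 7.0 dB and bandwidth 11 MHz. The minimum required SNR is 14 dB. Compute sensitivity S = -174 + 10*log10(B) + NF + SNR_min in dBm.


10*log10(11000000.0) = 70.41
S = -174 + 70.41 + 7.0 + 14 = -82.6 dBm

-82.6 dBm


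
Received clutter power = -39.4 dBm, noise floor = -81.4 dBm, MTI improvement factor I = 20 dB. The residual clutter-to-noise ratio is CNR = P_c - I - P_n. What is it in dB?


CNR = -39.4 - 20 - (-81.4) = 22.0 dB

22.0 dB


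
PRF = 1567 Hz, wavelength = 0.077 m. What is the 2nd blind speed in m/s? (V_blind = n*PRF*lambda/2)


V_blind = 2 * 1567 * 0.077 / 2 = 120.7 m/s

120.7 m/s


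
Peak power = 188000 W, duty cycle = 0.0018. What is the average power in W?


P_avg = 188000 * 0.0018 = 338.4 W

338.4 W


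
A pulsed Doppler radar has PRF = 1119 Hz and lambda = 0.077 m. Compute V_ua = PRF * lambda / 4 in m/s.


V_ua = 1119 * 0.077 / 4 = 21.5 m/s

21.5 m/s


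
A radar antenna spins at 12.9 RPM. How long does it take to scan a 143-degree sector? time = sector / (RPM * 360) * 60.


t = 143 / (12.9 * 360) * 60 = 1.85 s

1.85 s


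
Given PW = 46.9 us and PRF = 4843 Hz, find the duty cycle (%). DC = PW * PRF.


DC = 46.9e-6 * 4843 * 100 = 22.71%

22.71%


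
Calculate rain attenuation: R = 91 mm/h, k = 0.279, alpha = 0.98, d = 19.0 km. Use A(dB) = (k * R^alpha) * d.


gamma = 0.279 * 91^0.98 = 23.19876 dB/km
A = 23.19876 * 19.0 = 440.78 dB

440.78 dB


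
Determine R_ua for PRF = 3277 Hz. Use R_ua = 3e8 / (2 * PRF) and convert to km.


R_ua = 3e8 / (2 * 3277) = 45773.6 m = 45.8 km

45.8 km


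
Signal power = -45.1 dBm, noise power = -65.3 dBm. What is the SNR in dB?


SNR = -45.1 - (-65.3) = 20.2 dB

20.2 dB


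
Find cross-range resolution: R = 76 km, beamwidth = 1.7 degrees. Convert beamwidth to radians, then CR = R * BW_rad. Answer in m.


BW_rad = 0.029670597
CR = 76000 * 0.029670597 = 2255.0 m

2255.0 m


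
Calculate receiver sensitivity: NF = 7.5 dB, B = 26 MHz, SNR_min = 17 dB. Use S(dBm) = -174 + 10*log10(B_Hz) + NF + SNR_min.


10*log10(26000000.0) = 74.15
S = -174 + 74.15 + 7.5 + 17 = -75.4 dBm

-75.4 dBm


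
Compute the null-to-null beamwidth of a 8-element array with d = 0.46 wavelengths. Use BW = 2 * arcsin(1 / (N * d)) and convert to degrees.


1/(N*d) = 1/(8*0.46) = 0.271739
BW = 2*arcsin(0.271739) = 31.5 degrees

31.5 degrees


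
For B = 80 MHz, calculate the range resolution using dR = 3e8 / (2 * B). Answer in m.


dR = 3e8 / (2 * 80000000.0) = 1.88 m

1.88 m


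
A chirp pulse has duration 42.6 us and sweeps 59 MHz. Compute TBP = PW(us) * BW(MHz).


TBP = 42.6 * 59 = 2513.4

2513.4


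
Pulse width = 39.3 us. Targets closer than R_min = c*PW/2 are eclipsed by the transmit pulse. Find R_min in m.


R_min = 3e8 * 39.3e-6 / 2 = 5895.0 m

5895.0 m


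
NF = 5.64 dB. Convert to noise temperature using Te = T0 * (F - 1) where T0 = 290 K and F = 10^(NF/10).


NF_lin = 10^(5.64/10) = 3.664376
Te = 290 * (3.664376 - 1) = 772.7 K

772.7 K


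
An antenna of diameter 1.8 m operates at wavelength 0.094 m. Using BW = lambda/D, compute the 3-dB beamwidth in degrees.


BW_rad = 0.094 / 1.8 = 0.052222
BW_deg = 2.99 degrees

2.99 degrees


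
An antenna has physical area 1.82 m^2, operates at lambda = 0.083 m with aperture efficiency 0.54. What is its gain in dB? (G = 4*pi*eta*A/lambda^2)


G_linear = 4*pi*0.54*1.82/0.083^2 = 1792.75
G_dB = 10*log10(1792.75) = 32.5 dB

32.5 dB


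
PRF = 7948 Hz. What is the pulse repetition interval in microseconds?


PRI = 1/7948 = 0.0001258178 s = 125.8 us

125.8 us


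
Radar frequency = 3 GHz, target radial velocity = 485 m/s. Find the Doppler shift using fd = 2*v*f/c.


fd = 2 * 485 * 3000000000.0 / 3e8 = 9700.0 Hz

9700.0 Hz


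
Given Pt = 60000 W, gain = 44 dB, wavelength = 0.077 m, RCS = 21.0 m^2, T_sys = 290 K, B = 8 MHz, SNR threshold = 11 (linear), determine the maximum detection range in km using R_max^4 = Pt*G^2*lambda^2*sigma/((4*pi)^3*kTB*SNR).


G_lin = 10^(44/10) = 25118.864315
R^4 = 60000 * 25118.864315^2 * 0.077^2 * 21.0 / ((4*pi)^3 * 1.38e-23 * 290 * 8000000.0 * 11)
R^4 = 6.7447e21 m^4
R_max = (6.7447e21)^(1/4) = 286576.6 m = 286.6 km

286.6 km


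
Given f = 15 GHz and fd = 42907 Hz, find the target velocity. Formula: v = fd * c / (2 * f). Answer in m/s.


v = 42907 * 3e8 / (2 * 15000000000.0) = 429.1 m/s

429.1 m/s


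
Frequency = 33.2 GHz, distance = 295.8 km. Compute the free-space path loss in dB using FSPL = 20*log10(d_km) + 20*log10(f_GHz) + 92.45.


20*log10(295.8) = 49.42
20*log10(33.2) = 30.42
FSPL = 172.3 dB

172.3 dB


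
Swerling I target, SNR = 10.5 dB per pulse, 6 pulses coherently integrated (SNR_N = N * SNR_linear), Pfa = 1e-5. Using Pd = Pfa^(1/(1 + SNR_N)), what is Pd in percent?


SNR_lin = 10^(10.5/10) = 11.22018
SNR_N = 6 * 11.22018 = 67.32108
1/(1 + SNR_N) = 1/68.32108 = 0.0146368
Pd = (1e-5)^0.0146368 = 0.84492
Pd = 84.5%

84.5%


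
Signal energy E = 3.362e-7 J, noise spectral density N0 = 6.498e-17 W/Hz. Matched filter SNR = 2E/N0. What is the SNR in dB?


SNR_lin = 2 * 3.362e-7 / 6.498e-17 = 1.035e10
SNR_dB = 10*log10(1.035e10) = 100.1 dB

100.1 dB


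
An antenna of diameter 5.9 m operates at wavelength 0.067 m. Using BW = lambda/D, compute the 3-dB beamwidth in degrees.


BW_rad = 0.067 / 5.9 = 0.011356
BW_deg = 0.65 degrees

0.65 degrees


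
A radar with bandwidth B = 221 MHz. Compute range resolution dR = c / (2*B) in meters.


dR = 3e8 / (2 * 221000000.0) = 0.68 m

0.68 m


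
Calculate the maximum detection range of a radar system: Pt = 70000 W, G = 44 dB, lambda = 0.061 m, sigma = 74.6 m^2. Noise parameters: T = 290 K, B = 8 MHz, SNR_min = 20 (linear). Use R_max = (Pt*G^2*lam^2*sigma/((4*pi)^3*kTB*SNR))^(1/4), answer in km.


G_lin = 10^(44/10) = 25118.864315
R^4 = 70000 * 25118.864315^2 * 0.061^2 * 74.6 / ((4*pi)^3 * 1.38e-23 * 290 * 8000000.0 * 20)
R^4 = 9.64872e21 m^4
R_max = (9.64872e21)^(1/4) = 313413.3 m = 313.4 km

313.4 km


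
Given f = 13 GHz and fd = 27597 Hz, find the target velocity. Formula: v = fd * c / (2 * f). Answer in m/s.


v = 27597 * 3e8 / (2 * 13000000000.0) = 318.4 m/s

318.4 m/s


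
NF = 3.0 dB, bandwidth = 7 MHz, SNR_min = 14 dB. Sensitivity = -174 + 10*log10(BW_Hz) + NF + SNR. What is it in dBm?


10*log10(7000000.0) = 68.45
S = -174 + 68.45 + 3.0 + 14 = -88.5 dBm

-88.5 dBm


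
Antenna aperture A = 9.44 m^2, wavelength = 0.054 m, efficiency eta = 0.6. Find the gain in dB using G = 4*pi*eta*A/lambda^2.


G_linear = 4*pi*0.6*9.44/0.054^2 = 24408.75
G_dB = 10*log10(24408.75) = 43.9 dB

43.9 dB


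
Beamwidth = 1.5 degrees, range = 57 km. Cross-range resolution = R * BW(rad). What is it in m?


BW_rad = 0.026179939
CR = 57000 * 0.026179939 = 1492.3 m

1492.3 m


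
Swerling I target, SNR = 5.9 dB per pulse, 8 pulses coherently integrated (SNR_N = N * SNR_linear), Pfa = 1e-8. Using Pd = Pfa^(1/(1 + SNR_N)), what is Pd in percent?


SNR_lin = 10^(5.9/10) = 3.89045
SNR_N = 8 * 3.89045 = 31.1236
1/(1 + SNR_N) = 1/32.1236 = 0.0311298
Pd = (1e-8)^0.0311298 = 0.56359
Pd = 56.4%

56.4%


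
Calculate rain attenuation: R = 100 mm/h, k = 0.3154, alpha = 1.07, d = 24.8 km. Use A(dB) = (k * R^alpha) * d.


gamma = 0.3154 * 100^1.07 = 43.53732 dB/km
A = 43.53732 * 24.8 = 1079.73 dB

1079.73 dB


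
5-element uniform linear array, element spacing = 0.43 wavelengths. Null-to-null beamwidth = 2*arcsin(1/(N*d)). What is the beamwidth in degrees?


1/(N*d) = 1/(5*0.43) = 0.465116
BW = 2*arcsin(0.465116) = 55.4 degrees

55.4 degrees


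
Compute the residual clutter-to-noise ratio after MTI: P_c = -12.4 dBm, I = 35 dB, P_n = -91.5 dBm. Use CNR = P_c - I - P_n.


CNR = -12.4 - 35 - (-91.5) = 44.1 dB

44.1 dB


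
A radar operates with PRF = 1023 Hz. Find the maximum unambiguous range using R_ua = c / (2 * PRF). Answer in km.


R_ua = 3e8 / (2 * 1023) = 146627.6 m = 146.6 km

146.6 km


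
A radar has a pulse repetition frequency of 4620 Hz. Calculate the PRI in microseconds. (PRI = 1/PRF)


PRI = 1/4620 = 0.0002164502 s = 216.5 us

216.5 us


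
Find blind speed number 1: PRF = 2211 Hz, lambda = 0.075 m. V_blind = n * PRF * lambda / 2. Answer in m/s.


V_blind = 1 * 2211 * 0.075 / 2 = 82.9 m/s

82.9 m/s


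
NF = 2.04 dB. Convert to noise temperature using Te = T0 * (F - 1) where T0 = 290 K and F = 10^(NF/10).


NF_lin = 10^(2.04/10) = 1.599558
Te = 290 * (1.599558 - 1) = 173.9 K

173.9 K


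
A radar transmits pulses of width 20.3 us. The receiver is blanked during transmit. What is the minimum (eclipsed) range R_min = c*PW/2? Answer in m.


R_min = 3e8 * 20.3e-6 / 2 = 3045.0 m

3045.0 m


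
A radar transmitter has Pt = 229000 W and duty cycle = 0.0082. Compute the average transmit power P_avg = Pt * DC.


P_avg = 229000 * 0.0082 = 1877.8 W

1877.8 W


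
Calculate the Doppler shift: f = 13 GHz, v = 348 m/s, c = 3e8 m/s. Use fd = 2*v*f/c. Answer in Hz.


fd = 2 * 348 * 13000000000.0 / 3e8 = 30160.0 Hz

30160.0 Hz


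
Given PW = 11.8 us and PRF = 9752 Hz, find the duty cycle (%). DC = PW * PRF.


DC = 11.8e-6 * 9752 * 100 = 11.51%

11.51%


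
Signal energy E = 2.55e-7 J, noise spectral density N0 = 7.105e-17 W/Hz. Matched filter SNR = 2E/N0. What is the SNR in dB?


SNR_lin = 2 * 2.55e-7 / 7.105e-17 = 7.178e9
SNR_dB = 10*log10(7.178e9) = 98.6 dB

98.6 dB


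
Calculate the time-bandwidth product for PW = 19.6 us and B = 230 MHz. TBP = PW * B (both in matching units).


TBP = 19.6 * 230 = 4508.0

4508.0


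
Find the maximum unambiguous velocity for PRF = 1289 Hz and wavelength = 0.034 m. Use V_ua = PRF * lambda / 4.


V_ua = 1289 * 0.034 / 4 = 11.0 m/s

11.0 m/s


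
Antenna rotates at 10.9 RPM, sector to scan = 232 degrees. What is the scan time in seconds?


t = 232 / (10.9 * 360) * 60 = 3.55 s

3.55 s


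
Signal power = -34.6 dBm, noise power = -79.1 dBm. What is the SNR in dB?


SNR = -34.6 - (-79.1) = 44.5 dB

44.5 dB


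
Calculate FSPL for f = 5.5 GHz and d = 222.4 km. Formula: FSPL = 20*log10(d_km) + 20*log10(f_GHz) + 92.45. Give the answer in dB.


20*log10(222.4) = 46.94
20*log10(5.5) = 14.81
FSPL = 154.2 dB

154.2 dB


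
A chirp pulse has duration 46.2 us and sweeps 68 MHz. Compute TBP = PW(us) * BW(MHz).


TBP = 46.2 * 68 = 3141.6

3141.6


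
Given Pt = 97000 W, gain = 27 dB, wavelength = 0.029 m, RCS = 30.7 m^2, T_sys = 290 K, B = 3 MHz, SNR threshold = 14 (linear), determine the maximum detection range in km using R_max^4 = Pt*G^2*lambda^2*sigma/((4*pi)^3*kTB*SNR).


G_lin = 10^(27/10) = 501.187234
R^4 = 97000 * 501.187234^2 * 0.029^2 * 30.7 / ((4*pi)^3 * 1.38e-23 * 290 * 3000000.0 * 14)
R^4 = 1.88604e18 m^4
R_max = (1.88604e18)^(1/4) = 37058.5 m = 37.1 km

37.1 km


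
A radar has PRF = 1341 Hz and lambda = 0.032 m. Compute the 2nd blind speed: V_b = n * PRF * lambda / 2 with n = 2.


V_blind = 2 * 1341 * 0.032 / 2 = 42.9 m/s

42.9 m/s


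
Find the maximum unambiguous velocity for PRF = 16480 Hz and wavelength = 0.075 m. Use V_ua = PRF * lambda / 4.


V_ua = 16480 * 0.075 / 4 = 309.0 m/s

309.0 m/s


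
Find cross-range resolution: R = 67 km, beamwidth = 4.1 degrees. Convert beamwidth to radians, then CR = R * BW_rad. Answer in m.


BW_rad = 0.071558499
CR = 67000 * 0.071558499 = 4794.4 m

4794.4 m


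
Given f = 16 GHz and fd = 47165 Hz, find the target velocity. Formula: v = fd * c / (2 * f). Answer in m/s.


v = 47165 * 3e8 / (2 * 16000000000.0) = 442.2 m/s

442.2 m/s


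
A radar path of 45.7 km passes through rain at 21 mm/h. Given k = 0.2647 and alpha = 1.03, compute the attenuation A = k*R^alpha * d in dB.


gamma = 0.2647 * 21^1.03 = 6.090316 dB/km
A = 6.090316 * 45.7 = 278.33 dB

278.33 dB


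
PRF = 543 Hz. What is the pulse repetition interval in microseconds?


PRI = 1/543 = 0.0018416206 s = 1841.6 us

1841.6 us


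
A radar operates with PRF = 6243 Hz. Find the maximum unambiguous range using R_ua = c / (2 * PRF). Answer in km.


R_ua = 3e8 / (2 * 6243) = 24026.9 m = 24.0 km

24.0 km


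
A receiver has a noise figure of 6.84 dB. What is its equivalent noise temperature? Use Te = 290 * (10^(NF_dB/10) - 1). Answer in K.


NF_lin = 10^(6.84/10) = 4.830588
Te = 290 * (4.830588 - 1) = 1110.9 K

1110.9 K


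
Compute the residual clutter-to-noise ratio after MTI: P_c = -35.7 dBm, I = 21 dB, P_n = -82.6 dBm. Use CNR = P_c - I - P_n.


CNR = -35.7 - 21 - (-82.6) = 25.9 dB

25.9 dB


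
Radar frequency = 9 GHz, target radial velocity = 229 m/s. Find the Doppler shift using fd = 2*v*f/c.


fd = 2 * 229 * 9000000000.0 / 3e8 = 13740.0 Hz

13740.0 Hz


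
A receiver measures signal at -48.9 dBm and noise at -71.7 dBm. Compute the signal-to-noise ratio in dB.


SNR = -48.9 - (-71.7) = 22.8 dB

22.8 dB


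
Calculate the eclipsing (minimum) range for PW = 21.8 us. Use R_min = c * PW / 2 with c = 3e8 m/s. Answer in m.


R_min = 3e8 * 21.8e-6 / 2 = 3270.0 m

3270.0 m


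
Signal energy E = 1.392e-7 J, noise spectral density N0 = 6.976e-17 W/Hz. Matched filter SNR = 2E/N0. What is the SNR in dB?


SNR_lin = 2 * 1.392e-7 / 6.976e-17 = 3.991e9
SNR_dB = 10*log10(3.991e9) = 96.0 dB

96.0 dB


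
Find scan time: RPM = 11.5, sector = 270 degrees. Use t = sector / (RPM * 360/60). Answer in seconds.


t = 270 / (11.5 * 360) * 60 = 3.91 s

3.91 s


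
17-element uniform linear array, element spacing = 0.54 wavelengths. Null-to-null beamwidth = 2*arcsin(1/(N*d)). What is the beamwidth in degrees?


1/(N*d) = 1/(17*0.54) = 0.108932
BW = 2*arcsin(0.108932) = 12.5 degrees

12.5 degrees


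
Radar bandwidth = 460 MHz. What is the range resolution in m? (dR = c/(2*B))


dR = 3e8 / (2 * 460000000.0) = 0.33 m

0.33 m


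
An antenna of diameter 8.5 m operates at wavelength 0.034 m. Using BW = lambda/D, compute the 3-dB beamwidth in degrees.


BW_rad = 0.034 / 8.5 = 0.004
BW_deg = 0.23 degrees

0.23 degrees


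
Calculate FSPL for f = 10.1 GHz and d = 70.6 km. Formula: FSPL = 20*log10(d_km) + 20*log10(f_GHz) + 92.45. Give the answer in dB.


20*log10(70.6) = 36.98
20*log10(10.1) = 20.09
FSPL = 149.5 dB

149.5 dB


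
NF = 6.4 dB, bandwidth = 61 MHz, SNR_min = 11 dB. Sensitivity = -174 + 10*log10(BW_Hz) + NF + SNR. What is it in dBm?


10*log10(61000000.0) = 77.85
S = -174 + 77.85 + 6.4 + 11 = -78.7 dBm

-78.7 dBm


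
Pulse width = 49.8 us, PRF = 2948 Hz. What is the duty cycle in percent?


DC = 49.8e-6 * 2948 * 100 = 14.68%

14.68%


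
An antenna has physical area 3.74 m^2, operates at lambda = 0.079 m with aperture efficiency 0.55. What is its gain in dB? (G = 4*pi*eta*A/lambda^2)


G_linear = 4*pi*0.55*3.74/0.079^2 = 4141.81
G_dB = 10*log10(4141.81) = 36.2 dB

36.2 dB


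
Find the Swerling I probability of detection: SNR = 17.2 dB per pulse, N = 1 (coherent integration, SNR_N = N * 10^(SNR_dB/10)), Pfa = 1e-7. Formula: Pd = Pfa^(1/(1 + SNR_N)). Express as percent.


SNR_lin = 10^(17.2/10) = 52.48075
SNR_N = 1 * 52.48075 = 52.48075
1/(1 + SNR_N) = 1/53.48075 = 0.0186983
Pd = (1e-7)^0.0186983 = 0.7398
Pd = 74.0%

74.0%


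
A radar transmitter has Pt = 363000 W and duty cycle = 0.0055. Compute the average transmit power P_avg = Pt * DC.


P_avg = 363000 * 0.0055 = 1996.5 W

1996.5 W


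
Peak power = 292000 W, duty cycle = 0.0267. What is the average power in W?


P_avg = 292000 * 0.0267 = 7796.4 W

7796.4 W


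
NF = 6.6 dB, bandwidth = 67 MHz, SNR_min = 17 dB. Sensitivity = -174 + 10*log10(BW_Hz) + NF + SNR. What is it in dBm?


10*log10(67000000.0) = 78.26
S = -174 + 78.26 + 6.6 + 17 = -72.1 dBm

-72.1 dBm


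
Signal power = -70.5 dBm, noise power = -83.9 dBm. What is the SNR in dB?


SNR = -70.5 - (-83.9) = 13.4 dB

13.4 dB


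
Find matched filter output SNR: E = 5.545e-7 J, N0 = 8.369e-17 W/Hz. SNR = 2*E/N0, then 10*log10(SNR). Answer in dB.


SNR_lin = 2 * 5.545e-7 / 8.369e-17 = 1.325e10
SNR_dB = 10*log10(1.325e10) = 101.2 dB

101.2 dB


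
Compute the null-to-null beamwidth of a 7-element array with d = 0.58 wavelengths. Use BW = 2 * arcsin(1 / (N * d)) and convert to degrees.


1/(N*d) = 1/(7*0.58) = 0.246305
BW = 2*arcsin(0.246305) = 28.5 degrees

28.5 degrees


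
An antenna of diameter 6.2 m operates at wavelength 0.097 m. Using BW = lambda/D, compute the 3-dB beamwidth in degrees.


BW_rad = 0.097 / 6.2 = 0.015645
BW_deg = 0.9 degrees

0.9 degrees


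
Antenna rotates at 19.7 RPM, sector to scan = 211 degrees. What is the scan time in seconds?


t = 211 / (19.7 * 360) * 60 = 1.79 s

1.79 s


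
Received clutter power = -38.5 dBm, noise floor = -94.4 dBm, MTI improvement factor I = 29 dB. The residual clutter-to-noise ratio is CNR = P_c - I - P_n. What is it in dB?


CNR = -38.5 - 29 - (-94.4) = 26.9 dB

26.9 dB


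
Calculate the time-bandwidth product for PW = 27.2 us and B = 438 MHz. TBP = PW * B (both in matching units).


TBP = 27.2 * 438 = 11913.6

11913.6


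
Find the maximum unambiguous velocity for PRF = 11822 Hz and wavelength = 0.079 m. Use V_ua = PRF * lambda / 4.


V_ua = 11822 * 0.079 / 4 = 233.5 m/s

233.5 m/s


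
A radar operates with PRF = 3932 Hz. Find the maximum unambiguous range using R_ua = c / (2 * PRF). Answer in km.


R_ua = 3e8 / (2 * 3932) = 38148.5 m = 38.1 km

38.1 km


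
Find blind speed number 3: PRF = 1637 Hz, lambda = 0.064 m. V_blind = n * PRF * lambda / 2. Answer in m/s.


V_blind = 3 * 1637 * 0.064 / 2 = 157.2 m/s

157.2 m/s


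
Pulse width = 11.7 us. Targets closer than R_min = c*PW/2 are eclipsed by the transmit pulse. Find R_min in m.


R_min = 3e8 * 11.7e-6 / 2 = 1755.0 m

1755.0 m


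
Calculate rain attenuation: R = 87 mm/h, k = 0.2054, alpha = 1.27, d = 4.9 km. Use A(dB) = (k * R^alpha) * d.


gamma = 0.2054 * 87^1.27 = 59.674651 dB/km
A = 59.674651 * 4.9 = 292.41 dB

292.41 dB


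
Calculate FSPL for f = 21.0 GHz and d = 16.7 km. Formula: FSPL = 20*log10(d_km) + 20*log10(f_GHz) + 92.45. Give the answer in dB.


20*log10(16.7) = 24.45
20*log10(21.0) = 26.44
FSPL = 143.3 dB

143.3 dB


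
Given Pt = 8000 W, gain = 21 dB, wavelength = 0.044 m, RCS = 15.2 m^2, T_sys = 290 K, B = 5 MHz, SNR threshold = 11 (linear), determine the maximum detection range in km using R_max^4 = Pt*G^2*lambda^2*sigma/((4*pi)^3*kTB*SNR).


G_lin = 10^(21/10) = 125.892541
R^4 = 8000 * 125.892541^2 * 0.044^2 * 15.2 / ((4*pi)^3 * 1.38e-23 * 290 * 5000000.0 * 11)
R^4 = 8.5422e15 m^4
R_max = (8.5422e15)^(1/4) = 9613.7 m = 9.6 km

9.6 km


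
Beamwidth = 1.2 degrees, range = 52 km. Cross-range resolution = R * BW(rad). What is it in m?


BW_rad = 0.020943951
CR = 52000 * 0.020943951 = 1089.1 m

1089.1 m


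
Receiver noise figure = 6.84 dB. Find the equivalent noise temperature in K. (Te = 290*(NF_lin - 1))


NF_lin = 10^(6.84/10) = 4.830588
Te = 290 * (4.830588 - 1) = 1110.9 K

1110.9 K


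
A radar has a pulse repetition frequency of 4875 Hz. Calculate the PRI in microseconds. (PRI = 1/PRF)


PRI = 1/4875 = 0.0002051282 s = 205.1 us

205.1 us


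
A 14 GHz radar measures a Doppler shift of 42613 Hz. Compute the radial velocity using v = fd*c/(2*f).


v = 42613 * 3e8 / (2 * 14000000000.0) = 456.6 m/s

456.6 m/s


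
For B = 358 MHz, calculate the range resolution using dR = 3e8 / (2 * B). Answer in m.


dR = 3e8 / (2 * 358000000.0) = 0.42 m

0.42 m


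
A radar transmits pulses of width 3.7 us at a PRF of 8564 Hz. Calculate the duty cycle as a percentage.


DC = 3.7e-6 * 8564 * 100 = 3.17%

3.17%


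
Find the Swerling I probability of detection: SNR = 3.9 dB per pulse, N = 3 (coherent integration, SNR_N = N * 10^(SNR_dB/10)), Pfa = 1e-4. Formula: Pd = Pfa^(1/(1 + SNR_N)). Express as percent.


SNR_lin = 10^(3.9/10) = 2.45471
SNR_N = 3 * 2.45471 = 7.36413
1/(1 + SNR_N) = 1/8.36413 = 0.1195582
Pd = (1e-4)^0.1195582 = 0.33248
Pd = 33.2%

33.2%


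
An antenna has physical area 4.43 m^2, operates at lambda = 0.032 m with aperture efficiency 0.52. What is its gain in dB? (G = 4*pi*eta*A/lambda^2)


G_linear = 4*pi*0.52*4.43/0.032^2 = 28269.43
G_dB = 10*log10(28269.43) = 44.5 dB

44.5 dB


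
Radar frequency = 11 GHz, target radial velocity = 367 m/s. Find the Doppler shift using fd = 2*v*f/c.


fd = 2 * 367 * 11000000000.0 / 3e8 = 26913.3 Hz

26913.3 Hz


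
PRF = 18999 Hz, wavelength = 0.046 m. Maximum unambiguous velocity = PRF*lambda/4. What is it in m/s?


V_ua = 18999 * 0.046 / 4 = 218.5 m/s

218.5 m/s


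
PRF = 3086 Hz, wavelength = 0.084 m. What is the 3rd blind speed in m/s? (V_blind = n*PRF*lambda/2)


V_blind = 3 * 3086 * 0.084 / 2 = 388.8 m/s

388.8 m/s


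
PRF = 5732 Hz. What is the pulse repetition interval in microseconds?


PRI = 1/5732 = 0.0001744592 s = 174.5 us

174.5 us


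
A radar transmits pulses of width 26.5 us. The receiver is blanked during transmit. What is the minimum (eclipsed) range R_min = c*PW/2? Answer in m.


R_min = 3e8 * 26.5e-6 / 2 = 3975.0 m

3975.0 m


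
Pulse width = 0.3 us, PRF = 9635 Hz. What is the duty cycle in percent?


DC = 0.3e-6 * 9635 * 100 = 0.29%

0.29%


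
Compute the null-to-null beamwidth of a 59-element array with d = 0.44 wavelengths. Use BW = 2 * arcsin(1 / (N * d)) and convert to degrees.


1/(N*d) = 1/(59*0.44) = 0.038521
BW = 2*arcsin(0.038521) = 4.4 degrees

4.4 degrees


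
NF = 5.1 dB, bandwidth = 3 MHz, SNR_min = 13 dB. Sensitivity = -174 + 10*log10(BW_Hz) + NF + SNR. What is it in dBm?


10*log10(3000000.0) = 64.77
S = -174 + 64.77 + 5.1 + 13 = -91.1 dBm

-91.1 dBm


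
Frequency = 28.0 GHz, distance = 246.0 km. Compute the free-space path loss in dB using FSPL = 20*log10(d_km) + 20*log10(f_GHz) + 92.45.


20*log10(246.0) = 47.82
20*log10(28.0) = 28.94
FSPL = 169.2 dB

169.2 dB


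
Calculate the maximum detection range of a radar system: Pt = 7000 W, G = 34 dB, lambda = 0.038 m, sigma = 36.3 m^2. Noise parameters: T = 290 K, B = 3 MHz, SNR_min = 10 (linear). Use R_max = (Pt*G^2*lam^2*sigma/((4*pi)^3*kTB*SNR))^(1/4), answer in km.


G_lin = 10^(34/10) = 2511.886432
R^4 = 7000 * 2511.886432^2 * 0.038^2 * 36.3 / ((4*pi)^3 * 1.38e-23 * 290 * 3000000.0 * 10)
R^4 = 9.71726e18 m^4
R_max = (9.71726e18)^(1/4) = 55832.4 m = 55.8 km

55.8 km


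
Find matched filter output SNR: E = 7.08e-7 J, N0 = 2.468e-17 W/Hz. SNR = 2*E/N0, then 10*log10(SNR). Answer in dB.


SNR_lin = 2 * 7.08e-7 / 2.468e-17 = 5.737e10
SNR_dB = 10*log10(5.737e10) = 107.6 dB

107.6 dB


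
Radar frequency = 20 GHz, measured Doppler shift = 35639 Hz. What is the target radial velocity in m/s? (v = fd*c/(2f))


v = 35639 * 3e8 / (2 * 20000000000.0) = 267.3 m/s

267.3 m/s


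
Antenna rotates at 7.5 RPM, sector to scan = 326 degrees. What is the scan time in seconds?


t = 326 / (7.5 * 360) * 60 = 7.24 s

7.24 s


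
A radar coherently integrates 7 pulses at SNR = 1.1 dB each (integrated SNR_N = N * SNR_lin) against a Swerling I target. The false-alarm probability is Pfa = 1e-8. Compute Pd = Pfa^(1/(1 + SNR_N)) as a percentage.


SNR_lin = 10^(1.1/10) = 1.28825
SNR_N = 7 * 1.28825 = 9.01775
1/(1 + SNR_N) = 1/10.01775 = 0.0998228
Pd = (1e-8)^0.0998228 = 0.15901
Pd = 15.9%

15.9%


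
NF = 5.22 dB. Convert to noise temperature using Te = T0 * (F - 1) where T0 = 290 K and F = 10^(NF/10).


NF_lin = 10^(5.22/10) = 3.326596
Te = 290 * (3.326596 - 1) = 674.7 K

674.7 K


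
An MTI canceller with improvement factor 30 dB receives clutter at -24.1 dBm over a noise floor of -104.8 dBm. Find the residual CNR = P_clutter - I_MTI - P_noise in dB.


CNR = -24.1 - 30 - (-104.8) = 50.7 dB

50.7 dB


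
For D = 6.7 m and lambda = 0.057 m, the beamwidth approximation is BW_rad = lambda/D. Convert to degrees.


BW_rad = 0.057 / 6.7 = 0.008507
BW_deg = 0.49 degrees

0.49 degrees


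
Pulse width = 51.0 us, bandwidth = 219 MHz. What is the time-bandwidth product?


TBP = 51.0 * 219 = 11169.0

11169.0


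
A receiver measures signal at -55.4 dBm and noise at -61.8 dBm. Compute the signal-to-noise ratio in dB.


SNR = -55.4 - (-61.8) = 6.4 dB

6.4 dB


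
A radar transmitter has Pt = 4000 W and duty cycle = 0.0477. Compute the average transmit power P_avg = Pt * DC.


P_avg = 4000 * 0.0477 = 190.8 W

190.8 W


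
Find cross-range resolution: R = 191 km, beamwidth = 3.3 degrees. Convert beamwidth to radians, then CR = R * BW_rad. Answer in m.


BW_rad = 0.057595865
CR = 191000 * 0.057595865 = 11000.8 m

11000.8 m


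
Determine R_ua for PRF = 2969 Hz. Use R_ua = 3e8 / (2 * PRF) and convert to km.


R_ua = 3e8 / (2 * 2969) = 50522.1 m = 50.5 km

50.5 km


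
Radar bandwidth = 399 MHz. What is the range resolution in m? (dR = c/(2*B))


dR = 3e8 / (2 * 399000000.0) = 0.38 m

0.38 m


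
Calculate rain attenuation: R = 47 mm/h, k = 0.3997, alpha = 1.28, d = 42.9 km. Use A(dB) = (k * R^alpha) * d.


gamma = 0.3997 * 47^1.28 = 55.210211 dB/km
A = 55.210211 * 42.9 = 2368.52 dB

2368.52 dB


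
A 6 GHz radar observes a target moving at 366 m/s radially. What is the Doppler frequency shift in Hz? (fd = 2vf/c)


fd = 2 * 366 * 6000000000.0 / 3e8 = 14640.0 Hz

14640.0 Hz


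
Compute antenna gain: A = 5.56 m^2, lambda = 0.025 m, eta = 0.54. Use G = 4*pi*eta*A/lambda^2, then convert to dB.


G_linear = 4*pi*0.54*5.56/0.025^2 = 60366.83
G_dB = 10*log10(60366.83) = 47.8 dB

47.8 dB


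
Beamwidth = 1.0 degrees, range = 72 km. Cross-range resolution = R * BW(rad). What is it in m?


BW_rad = 0.017453293
CR = 72000 * 0.017453293 = 1256.6 m

1256.6 m


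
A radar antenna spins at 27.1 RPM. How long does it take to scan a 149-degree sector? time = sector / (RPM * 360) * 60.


t = 149 / (27.1 * 360) * 60 = 0.92 s

0.92 s


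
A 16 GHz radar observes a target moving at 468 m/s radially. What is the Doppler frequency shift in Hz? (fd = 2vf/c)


fd = 2 * 468 * 16000000000.0 / 3e8 = 49920.0 Hz

49920.0 Hz


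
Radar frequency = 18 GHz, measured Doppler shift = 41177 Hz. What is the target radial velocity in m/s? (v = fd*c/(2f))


v = 41177 * 3e8 / (2 * 18000000000.0) = 343.1 m/s

343.1 m/s


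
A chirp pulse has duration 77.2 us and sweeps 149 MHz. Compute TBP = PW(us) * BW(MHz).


TBP = 77.2 * 149 = 11502.8

11502.8


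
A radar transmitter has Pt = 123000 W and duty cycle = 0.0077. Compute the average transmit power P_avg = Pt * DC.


P_avg = 123000 * 0.0077 = 947.1 W

947.1 W


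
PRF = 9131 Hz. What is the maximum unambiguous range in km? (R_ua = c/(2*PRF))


R_ua = 3e8 / (2 * 9131) = 16427.6 m = 16.4 km

16.4 km


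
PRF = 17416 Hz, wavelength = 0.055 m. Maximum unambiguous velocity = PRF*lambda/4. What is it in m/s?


V_ua = 17416 * 0.055 / 4 = 239.5 m/s

239.5 m/s


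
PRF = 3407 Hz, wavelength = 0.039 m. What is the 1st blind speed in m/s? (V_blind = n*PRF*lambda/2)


V_blind = 1 * 3407 * 0.039 / 2 = 66.4 m/s

66.4 m/s


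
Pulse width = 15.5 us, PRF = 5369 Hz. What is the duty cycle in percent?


DC = 15.5e-6 * 5369 * 100 = 8.32%

8.32%


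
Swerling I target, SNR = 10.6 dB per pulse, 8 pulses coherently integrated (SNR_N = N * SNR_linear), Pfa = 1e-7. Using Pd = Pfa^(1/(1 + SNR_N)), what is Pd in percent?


SNR_lin = 10^(10.6/10) = 11.48154
SNR_N = 8 * 11.48154 = 91.85232
1/(1 + SNR_N) = 1/92.85232 = 0.0107698
Pd = (1e-7)^0.0107698 = 0.84064
Pd = 84.1%

84.1%


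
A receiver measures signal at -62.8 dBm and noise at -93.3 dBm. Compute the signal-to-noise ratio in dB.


SNR = -62.8 - (-93.3) = 30.5 dB

30.5 dB


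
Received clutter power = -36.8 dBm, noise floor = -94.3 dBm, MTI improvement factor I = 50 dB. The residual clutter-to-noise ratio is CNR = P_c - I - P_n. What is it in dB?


CNR = -36.8 - 50 - (-94.3) = 7.5 dB

7.5 dB


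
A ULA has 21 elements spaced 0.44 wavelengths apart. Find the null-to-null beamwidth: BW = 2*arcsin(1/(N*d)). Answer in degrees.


1/(N*d) = 1/(21*0.44) = 0.108225
BW = 2*arcsin(0.108225) = 12.4 degrees

12.4 degrees


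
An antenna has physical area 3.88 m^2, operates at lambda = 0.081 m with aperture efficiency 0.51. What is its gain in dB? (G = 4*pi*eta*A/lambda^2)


G_linear = 4*pi*0.51*3.88/0.081^2 = 3790.02
G_dB = 10*log10(3790.02) = 35.8 dB

35.8 dB


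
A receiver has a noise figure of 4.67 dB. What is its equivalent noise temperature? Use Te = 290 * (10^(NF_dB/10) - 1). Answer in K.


NF_lin = 10^(4.67/10) = 2.930893
Te = 290 * (2.930893 - 1) = 560.0 K

560.0 K


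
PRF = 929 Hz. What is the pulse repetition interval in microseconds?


PRI = 1/929 = 0.0010764263 s = 1076.4 us

1076.4 us


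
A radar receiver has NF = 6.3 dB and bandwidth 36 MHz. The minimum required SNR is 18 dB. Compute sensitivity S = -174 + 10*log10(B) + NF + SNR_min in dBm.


10*log10(36000000.0) = 75.56
S = -174 + 75.56 + 6.3 + 18 = -74.1 dBm

-74.1 dBm


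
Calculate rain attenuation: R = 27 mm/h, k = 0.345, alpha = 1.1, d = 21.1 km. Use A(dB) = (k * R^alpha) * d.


gamma = 0.345 * 27^1.1 = 12.951475 dB/km
A = 12.951475 * 21.1 = 273.28 dB

273.28 dB


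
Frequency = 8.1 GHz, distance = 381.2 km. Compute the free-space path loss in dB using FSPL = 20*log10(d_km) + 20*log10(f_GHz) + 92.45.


20*log10(381.2) = 51.62
20*log10(8.1) = 18.17
FSPL = 162.2 dB

162.2 dB


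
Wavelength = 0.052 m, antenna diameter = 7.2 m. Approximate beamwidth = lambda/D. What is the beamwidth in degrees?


BW_rad = 0.052 / 7.2 = 0.007222
BW_deg = 0.41 degrees

0.41 degrees


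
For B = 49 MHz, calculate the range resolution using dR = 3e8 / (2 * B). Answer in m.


dR = 3e8 / (2 * 49000000.0) = 3.06 m

3.06 m


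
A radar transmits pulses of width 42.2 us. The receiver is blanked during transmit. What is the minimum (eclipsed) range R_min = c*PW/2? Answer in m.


R_min = 3e8 * 42.2e-6 / 2 = 6330.0 m

6330.0 m


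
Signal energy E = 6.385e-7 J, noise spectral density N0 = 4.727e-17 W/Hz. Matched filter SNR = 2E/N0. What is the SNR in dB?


SNR_lin = 2 * 6.385e-7 / 4.727e-17 = 2.702e10
SNR_dB = 10*log10(2.702e10) = 104.3 dB

104.3 dB


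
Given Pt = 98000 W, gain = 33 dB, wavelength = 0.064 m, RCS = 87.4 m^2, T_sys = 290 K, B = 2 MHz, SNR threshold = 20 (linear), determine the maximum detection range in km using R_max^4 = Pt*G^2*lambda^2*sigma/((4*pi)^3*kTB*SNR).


G_lin = 10^(33/10) = 1995.262315
R^4 = 98000 * 1995.262315^2 * 0.064^2 * 87.4 / ((4*pi)^3 * 1.38e-23 * 290 * 2000000.0 * 20)
R^4 = 4.39674e20 m^4
R_max = (4.39674e20)^(1/4) = 144804.7 m = 144.8 km

144.8 km


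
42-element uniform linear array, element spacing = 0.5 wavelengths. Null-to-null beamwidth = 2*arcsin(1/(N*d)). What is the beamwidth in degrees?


1/(N*d) = 1/(42*0.5) = 0.047619
BW = 2*arcsin(0.047619) = 5.5 degrees

5.5 degrees


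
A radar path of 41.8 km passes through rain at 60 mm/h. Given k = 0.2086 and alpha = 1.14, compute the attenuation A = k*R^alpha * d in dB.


gamma = 0.2086 * 60^1.14 = 22.202748 dB/km
A = 22.202748 * 41.8 = 928.07 dB

928.07 dB


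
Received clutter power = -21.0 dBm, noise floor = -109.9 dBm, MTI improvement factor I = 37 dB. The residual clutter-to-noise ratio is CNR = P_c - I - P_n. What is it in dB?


CNR = -21.0 - 37 - (-109.9) = 51.9 dB

51.9 dB


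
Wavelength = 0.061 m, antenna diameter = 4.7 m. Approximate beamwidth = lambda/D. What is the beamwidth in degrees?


BW_rad = 0.061 / 4.7 = 0.012979
BW_deg = 0.74 degrees

0.74 degrees


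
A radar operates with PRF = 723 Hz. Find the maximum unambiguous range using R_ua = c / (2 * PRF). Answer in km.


R_ua = 3e8 / (2 * 723) = 207468.9 m = 207.5 km

207.5 km


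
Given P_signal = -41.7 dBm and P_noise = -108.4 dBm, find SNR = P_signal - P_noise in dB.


SNR = -41.7 - (-108.4) = 66.7 dB

66.7 dB


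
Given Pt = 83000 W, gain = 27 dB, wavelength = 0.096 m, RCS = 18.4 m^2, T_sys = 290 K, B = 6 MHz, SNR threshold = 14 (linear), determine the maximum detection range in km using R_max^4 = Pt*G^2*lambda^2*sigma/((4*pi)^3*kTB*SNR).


G_lin = 10^(27/10) = 501.187234
R^4 = 83000 * 501.187234^2 * 0.096^2 * 18.4 / ((4*pi)^3 * 1.38e-23 * 290 * 6000000.0 * 14)
R^4 = 5.29971e18 m^4
R_max = (5.29971e18)^(1/4) = 47980.3 m = 48.0 km

48.0 km


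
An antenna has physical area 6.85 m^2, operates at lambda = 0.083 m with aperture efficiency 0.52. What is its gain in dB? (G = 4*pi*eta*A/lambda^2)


G_linear = 4*pi*0.52*6.85/0.083^2 = 6497.52
G_dB = 10*log10(6497.52) = 38.1 dB

38.1 dB


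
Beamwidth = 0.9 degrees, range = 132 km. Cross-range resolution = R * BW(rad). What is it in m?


BW_rad = 0.015707963
CR = 132000 * 0.015707963 = 2073.5 m

2073.5 m


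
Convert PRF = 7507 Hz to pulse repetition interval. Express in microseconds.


PRI = 1/7507 = 0.000133209 s = 133.2 us

133.2 us


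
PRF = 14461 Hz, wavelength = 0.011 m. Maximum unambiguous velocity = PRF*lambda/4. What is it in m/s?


V_ua = 14461 * 0.011 / 4 = 39.8 m/s

39.8 m/s


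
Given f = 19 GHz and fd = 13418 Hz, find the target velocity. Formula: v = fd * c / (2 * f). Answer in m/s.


v = 13418 * 3e8 / (2 * 19000000000.0) = 105.9 m/s

105.9 m/s


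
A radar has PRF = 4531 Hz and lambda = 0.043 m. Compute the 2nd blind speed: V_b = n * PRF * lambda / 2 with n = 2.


V_blind = 2 * 4531 * 0.043 / 2 = 194.8 m/s

194.8 m/s


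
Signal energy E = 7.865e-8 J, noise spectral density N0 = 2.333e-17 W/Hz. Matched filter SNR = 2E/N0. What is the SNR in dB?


SNR_lin = 2 * 7.865e-8 / 2.333e-17 = 6.742e9
SNR_dB = 10*log10(6.742e9) = 98.3 dB

98.3 dB


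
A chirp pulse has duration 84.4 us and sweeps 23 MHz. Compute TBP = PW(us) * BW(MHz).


TBP = 84.4 * 23 = 1941.2

1941.2


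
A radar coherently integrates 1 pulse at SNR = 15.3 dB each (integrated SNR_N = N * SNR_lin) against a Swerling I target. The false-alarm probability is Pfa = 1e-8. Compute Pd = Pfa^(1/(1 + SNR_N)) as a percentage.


SNR_lin = 10^(15.3/10) = 33.88442
SNR_N = 1 * 33.88442 = 33.88442
1/(1 + SNR_N) = 1/34.88442 = 0.0286661
Pd = (1e-8)^0.0286661 = 0.58975
Pd = 59.0%

59.0%


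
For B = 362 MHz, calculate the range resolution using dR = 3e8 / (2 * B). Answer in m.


dR = 3e8 / (2 * 362000000.0) = 0.41 m

0.41 m
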